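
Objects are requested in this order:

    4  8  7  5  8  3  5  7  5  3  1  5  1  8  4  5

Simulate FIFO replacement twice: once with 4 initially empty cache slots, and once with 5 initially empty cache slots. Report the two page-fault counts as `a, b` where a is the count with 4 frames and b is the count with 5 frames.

9, 7

4 frames: F F F F . F . . . . F . . F F F → 9 faults.
5 frames: F F F F . F . . . . F . . . F . → 7 faults.
7 < 9: adding a frame reduced faults, as is typical.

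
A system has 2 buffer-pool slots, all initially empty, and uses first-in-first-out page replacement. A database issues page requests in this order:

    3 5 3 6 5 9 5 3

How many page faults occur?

6

3 -> fault, frames {3}
5 -> fault, frames {3,5}
3 -> hit
6 -> fault, evict 3, frames {5,6}
5 -> hit
9 -> fault, evict 5, frames {6,9}
5 -> fault, evict 6, frames {9,5}
3 -> fault, evict 9, frames {5,3}
Page faults: 6.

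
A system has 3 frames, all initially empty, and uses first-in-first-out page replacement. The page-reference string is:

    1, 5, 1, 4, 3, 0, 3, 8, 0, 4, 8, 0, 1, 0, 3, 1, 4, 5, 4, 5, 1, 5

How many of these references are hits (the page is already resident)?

9

1 -> miss, frames {1}
5 -> miss, frames {1,5}
1 -> hit
4 -> miss, frames {1,5,4}
3 -> miss, evict 1, frames {5,4,3}
0 -> miss, evict 5, frames {4,3,0}
3 -> hit
8 -> miss, evict 4, frames {3,0,8}
0 -> hit
4 -> miss, evict 3, frames {0,8,4}
8 -> hit
0 -> hit
1 -> miss, evict 0, frames {8,4,1}
0 -> miss, evict 8, frames {4,1,0}
3 -> miss, evict 4, frames {1,0,3}
1 -> hit
4 -> miss, evict 1, frames {0,3,4}
5 -> miss, evict 0, frames {3,4,5}
4 -> hit
5 -> hit
1 -> miss, evict 3, frames {4,5,1}
5 -> hit
Hits: 9.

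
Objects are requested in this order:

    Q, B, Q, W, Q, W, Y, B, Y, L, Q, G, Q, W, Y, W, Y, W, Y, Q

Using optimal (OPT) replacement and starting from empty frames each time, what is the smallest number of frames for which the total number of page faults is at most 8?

f=1: 20 faults
f=2: 11 faults
f=3: 7 faults
f=4: 6 faults
f=5: 6 faults
f=6: 6 faults
Smallest f with faults ≤ 8 is 3.

3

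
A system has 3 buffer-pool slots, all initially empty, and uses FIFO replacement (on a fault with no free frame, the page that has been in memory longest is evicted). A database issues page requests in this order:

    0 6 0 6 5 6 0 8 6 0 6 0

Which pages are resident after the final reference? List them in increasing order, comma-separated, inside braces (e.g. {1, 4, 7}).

{0, 6, 8}

0 -> miss, frames {0}
6 -> miss, frames {0,6}
0 -> hit
6 -> hit
5 -> miss, frames {0,6,5}
6 -> hit
0 -> hit
8 -> miss, evict 0, frames {6,5,8}
6 -> hit
0 -> miss, evict 6, frames {5,8,0}
6 -> miss, evict 5, frames {8,0,6}
0 -> hit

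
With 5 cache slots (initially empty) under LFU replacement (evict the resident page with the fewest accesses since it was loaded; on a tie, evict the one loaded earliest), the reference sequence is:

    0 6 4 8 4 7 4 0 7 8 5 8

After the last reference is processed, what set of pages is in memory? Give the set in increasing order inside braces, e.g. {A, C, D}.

0: fault, frames [0]
6: fault, frames [0, 6]
4: fault, frames [0, 6, 4]
8: fault, frames [0, 6, 4, 8]
4: hit
7: fault, frames [0, 6, 4, 8, 7]
4: hit
0: hit
7: hit
8: hit
5: fault, evict 6, frames [0, 4, 8, 7, 5]
8: hit

{0, 4, 5, 7, 8}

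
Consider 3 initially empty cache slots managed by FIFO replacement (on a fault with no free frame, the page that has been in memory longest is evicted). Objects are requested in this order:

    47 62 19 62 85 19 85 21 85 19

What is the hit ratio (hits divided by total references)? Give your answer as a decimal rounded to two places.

47 → miss, frames [47]
62 → miss, frames [47, 62]
19 → miss, frames [47, 62, 19]
62 → hit
85 → miss, evict 47, frames [62, 19, 85]
19 → hit
85 → hit
21 → miss, evict 62, frames [19, 85, 21]
85 → hit
19 → hit
Hits: 5 of 10 references → 5/10 = 0.5000.

0.50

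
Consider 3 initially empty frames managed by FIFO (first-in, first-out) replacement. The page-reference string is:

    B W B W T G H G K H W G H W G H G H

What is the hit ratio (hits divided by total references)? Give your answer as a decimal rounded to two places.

0.50

B → miss, frames (B)
W → miss, frames (B W)
B → hit
W → hit
T → miss, frames (B W T)
G → miss, evict B, frames (W T G)
H → miss, evict W, frames (T G H)
G → hit
K → miss, evict T, frames (G H K)
H → hit
W → miss, evict G, frames (H K W)
G → miss, evict H, frames (K W G)
H → miss, evict K, frames (W G H)
W → hit
G → hit
H → hit
G → hit
H → hit
Hits: 9 of 18 references → 9/18 = 0.5000.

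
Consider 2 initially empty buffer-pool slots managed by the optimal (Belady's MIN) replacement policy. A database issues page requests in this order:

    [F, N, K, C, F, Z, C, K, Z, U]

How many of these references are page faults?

F -> miss, frames {F}
N -> miss, frames {F,N}
K -> miss, evict N, frames {F,K}
C -> miss, evict K, frames {F,C}
F -> hit
Z -> miss, evict F, frames {C,Z}
C -> hit
K -> miss, evict C, frames {Z,K}
Z -> hit
U -> miss, evict K, frames {Z,U}
Page faults: 7.

7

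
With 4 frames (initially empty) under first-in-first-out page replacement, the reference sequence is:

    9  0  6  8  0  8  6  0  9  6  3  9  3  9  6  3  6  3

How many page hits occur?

12

9 -> fault, frames (9)
0 -> fault, frames (9 0)
6 -> fault, frames (9 0 6)
8 -> fault, frames (9 0 6 8)
0 -> hit
8 -> hit
6 -> hit
0 -> hit
9 -> hit
6 -> hit
3 -> fault, evict 9, frames (0 6 8 3)
9 -> fault, evict 0, frames (6 8 3 9)
3 -> hit
9 -> hit
6 -> hit
3 -> hit
6 -> hit
3 -> hit
Hits: 12.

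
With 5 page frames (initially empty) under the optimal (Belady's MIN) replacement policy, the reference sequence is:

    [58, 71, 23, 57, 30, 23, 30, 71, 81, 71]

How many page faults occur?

58: fault, frames [58]
71: fault, frames [58, 71]
23: fault, frames [58, 71, 23]
57: fault, frames [58, 71, 23, 57]
30: fault, frames [58, 71, 23, 57, 30]
23: hit
30: hit
71: hit
81: fault, evict 30, frames [58, 71, 23, 57, 81]
71: hit
Page faults: 6.

6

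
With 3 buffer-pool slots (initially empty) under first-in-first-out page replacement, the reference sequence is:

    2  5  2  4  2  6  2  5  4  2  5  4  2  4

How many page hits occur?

2 → fault, frames {2}
5 → fault, frames {2,5}
2 → hit
4 → fault, frames {2,5,4}
2 → hit
6 → fault, evict 2, frames {5,4,6}
2 → fault, evict 5, frames {4,6,2}
5 → fault, evict 4, frames {6,2,5}
4 → fault, evict 6, frames {2,5,4}
2 → hit
5 → hit
4 → hit
2 → hit
4 → hit
Hits: 7.

7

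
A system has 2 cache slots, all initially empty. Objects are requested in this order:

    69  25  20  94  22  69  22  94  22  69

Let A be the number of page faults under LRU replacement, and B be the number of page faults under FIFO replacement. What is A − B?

-1

Under LRU: F F F F F F . F . F → 8 faults.
Under FIFO: F F F F F F . F F F → 9 faults.
A − B = 8 − 9 = -1.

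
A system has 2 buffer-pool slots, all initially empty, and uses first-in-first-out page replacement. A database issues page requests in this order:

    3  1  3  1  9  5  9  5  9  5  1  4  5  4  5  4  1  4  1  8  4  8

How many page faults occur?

3: fault, frames {3}
1: fault, frames {3,1}
3: hit
1: hit
9: fault, evict 3, frames {1,9}
5: fault, evict 1, frames {9,5}
9: hit
5: hit
9: hit
5: hit
1: fault, evict 9, frames {5,1}
4: fault, evict 5, frames {1,4}
5: fault, evict 1, frames {4,5}
4: hit
5: hit
4: hit
1: fault, evict 4, frames {5,1}
4: fault, evict 5, frames {1,4}
1: hit
8: fault, evict 1, frames {4,8}
4: hit
8: hit
Page faults: 10.

10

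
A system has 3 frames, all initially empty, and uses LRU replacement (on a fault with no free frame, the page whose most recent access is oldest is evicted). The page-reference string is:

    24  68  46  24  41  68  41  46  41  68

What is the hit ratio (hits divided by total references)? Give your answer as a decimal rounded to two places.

24 -> fault, frames (24)
68 -> fault, frames (24 68)
46 -> fault, frames (24 68 46)
24 -> hit
41 -> fault, evict 68, frames (46 24 41)
68 -> fault, evict 46, frames (24 41 68)
41 -> hit
46 -> fault, evict 24, frames (68 41 46)
41 -> hit
68 -> hit
Hits: 4 of 10 references → 4/10 = 0.4000.

0.40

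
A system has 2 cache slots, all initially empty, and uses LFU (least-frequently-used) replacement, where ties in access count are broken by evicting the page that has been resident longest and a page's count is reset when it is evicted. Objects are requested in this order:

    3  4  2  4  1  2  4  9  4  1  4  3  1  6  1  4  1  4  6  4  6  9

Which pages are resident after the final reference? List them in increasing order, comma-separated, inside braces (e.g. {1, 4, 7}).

3: miss, frames {3}
4: miss, frames {3,4}
2: miss, evict 3, frames {4,2}
4: hit
1: miss, evict 2, frames {4,1}
2: miss, evict 1, frames {4,2}
4: hit
9: miss, evict 2, frames {4,9}
4: hit
1: miss, evict 9, frames {4,1}
4: hit
3: miss, evict 1, frames {4,3}
1: miss, evict 3, frames {4,1}
6: miss, evict 1, frames {4,6}
1: miss, evict 6, frames {4,1}
4: hit
1: hit
4: hit
6: miss, evict 1, frames {4,6}
4: hit
6: hit
9: miss, evict 6, frames {4,9}

{4, 9}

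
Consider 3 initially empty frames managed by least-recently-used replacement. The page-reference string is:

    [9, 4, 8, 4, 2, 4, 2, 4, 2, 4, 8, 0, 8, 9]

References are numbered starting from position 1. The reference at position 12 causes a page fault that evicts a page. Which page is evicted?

pos 1: 9 → fault, frames [9]
pos 2: 4 → fault, frames [9, 4]
pos 3: 8 → fault, frames [9, 4, 8]
pos 4: 4 → hit
pos 5: 2 → fault, evict 9, frames [8, 4, 2]
pos 6: 4 → hit
pos 7: 2 → hit
pos 8: 4 → hit
pos 9: 2 → hit
pos 10: 4 → hit
pos 11: 8 → hit
pos 12: 0 → fault, evict 2, frames [4, 8, 0]
At position 12, page 2 is evicted.

2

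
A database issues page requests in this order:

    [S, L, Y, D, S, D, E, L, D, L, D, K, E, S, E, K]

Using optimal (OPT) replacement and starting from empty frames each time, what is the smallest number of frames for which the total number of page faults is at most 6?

f=1: 16 faults
f=2: 10 faults
f=3: 7 faults
f=4: 6 faults
f=5: 6 faults
f=6: 6 faults
Smallest f with faults ≤ 6 is 4.

4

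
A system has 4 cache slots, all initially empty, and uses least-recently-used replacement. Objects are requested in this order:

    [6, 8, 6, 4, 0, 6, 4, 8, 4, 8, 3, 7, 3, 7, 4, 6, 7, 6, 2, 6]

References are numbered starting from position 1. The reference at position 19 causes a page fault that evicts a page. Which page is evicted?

3

pos 1: 6 -> miss, frames {6}
pos 2: 8 -> miss, frames {6,8}
pos 3: 6 -> hit
pos 4: 4 -> miss, frames {8,6,4}
pos 5: 0 -> miss, frames {8,6,4,0}
pos 6: 6 -> hit
pos 7: 4 -> hit
pos 8: 8 -> hit
pos 9: 4 -> hit
pos 10: 8 -> hit
pos 11: 3 -> miss, evict 0, frames {6,4,8,3}
pos 12: 7 -> miss, evict 6, frames {4,8,3,7}
pos 13: 3 -> hit
pos 14: 7 -> hit
pos 15: 4 -> hit
pos 16: 6 -> miss, evict 8, frames {3,7,4,6}
pos 17: 7 -> hit
pos 18: 6 -> hit
pos 19: 2 -> miss, evict 3, frames {4,7,6,2}
At position 19, page 3 is evicted.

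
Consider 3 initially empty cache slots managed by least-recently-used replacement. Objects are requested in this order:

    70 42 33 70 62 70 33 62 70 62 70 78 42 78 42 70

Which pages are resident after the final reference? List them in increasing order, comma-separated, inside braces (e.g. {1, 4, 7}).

{42, 70, 78}

70 -> fault, frames {70}
42 -> fault, frames {70,42}
33 -> fault, frames {70,42,33}
70 -> hit
62 -> fault, evict 42, frames {33,70,62}
70 -> hit
33 -> hit
62 -> hit
70 -> hit
62 -> hit
70 -> hit
78 -> fault, evict 33, frames {62,70,78}
42 -> fault, evict 62, frames {70,78,42}
78 -> hit
42 -> hit
70 -> hit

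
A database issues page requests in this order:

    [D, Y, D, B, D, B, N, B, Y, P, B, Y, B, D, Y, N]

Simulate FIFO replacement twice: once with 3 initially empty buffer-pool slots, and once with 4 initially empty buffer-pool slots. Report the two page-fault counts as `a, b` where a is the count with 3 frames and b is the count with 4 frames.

9, 7

3 frames: F F . F . . F . . F . F F F . F → 9 faults.
4 frames: F F . F . . F . . F . . . F F . → 7 faults.
7 < 9: adding a frame reduced faults, as is typical.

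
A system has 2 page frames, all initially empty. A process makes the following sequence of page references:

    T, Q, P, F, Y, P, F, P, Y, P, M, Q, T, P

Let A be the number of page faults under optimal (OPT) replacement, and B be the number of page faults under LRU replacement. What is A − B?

Under OPT: F F F F F . F . F . F F F . → 10 faults.
Under LRU: F F F F F F F . F . F F F F → 12 faults.
A − B = 10 − 12 = -2.

-2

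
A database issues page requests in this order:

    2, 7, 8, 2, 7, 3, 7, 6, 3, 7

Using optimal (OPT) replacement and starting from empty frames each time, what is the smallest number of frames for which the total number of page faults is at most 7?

f=1: 10 faults
f=2: 7 faults
f=3: 5 faults
f=4: 5 faults
f=5: 5 faults
Smallest f with faults ≤ 7 is 2.

2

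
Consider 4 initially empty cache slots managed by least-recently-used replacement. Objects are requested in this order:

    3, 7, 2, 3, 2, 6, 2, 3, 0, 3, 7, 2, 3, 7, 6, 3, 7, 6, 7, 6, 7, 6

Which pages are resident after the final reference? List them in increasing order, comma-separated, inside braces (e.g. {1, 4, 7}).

{2, 3, 6, 7}

3 → fault, frames {3}
7 → fault, frames {3,7}
2 → fault, frames {3,7,2}
3 → hit
2 → hit
6 → fault, frames {7,3,2,6}
2 → hit
3 → hit
0 → fault, evict 7, frames {6,2,3,0}
3 → hit
7 → fault, evict 6, frames {2,0,3,7}
2 → hit
3 → hit
7 → hit
6 → fault, evict 0, frames {2,3,7,6}
3 → hit
7 → hit
6 → hit
7 → hit
6 → hit
7 → hit
6 → hit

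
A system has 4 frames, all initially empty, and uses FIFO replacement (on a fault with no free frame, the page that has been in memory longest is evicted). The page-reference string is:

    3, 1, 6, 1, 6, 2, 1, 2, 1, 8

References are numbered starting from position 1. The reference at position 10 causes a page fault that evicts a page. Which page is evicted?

3

pos 1: 3 -> fault, frames (3)
pos 2: 1 -> fault, frames (3 1)
pos 3: 6 -> fault, frames (3 1 6)
pos 4: 1 -> hit
pos 5: 6 -> hit
pos 6: 2 -> fault, frames (3 1 6 2)
pos 7: 1 -> hit
pos 8: 2 -> hit
pos 9: 1 -> hit
pos 10: 8 -> fault, evict 3, frames (1 6 2 8)
At position 10, page 3 is evicted.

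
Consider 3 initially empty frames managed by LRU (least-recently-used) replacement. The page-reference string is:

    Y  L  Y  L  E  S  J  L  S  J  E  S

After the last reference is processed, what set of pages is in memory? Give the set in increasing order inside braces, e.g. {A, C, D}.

{E, J, S}

Y -> fault, frames (Y)
L -> fault, frames (Y L)
Y -> hit
L -> hit
E -> fault, frames (Y L E)
S -> fault, evict Y, frames (L E S)
J -> fault, evict L, frames (E S J)
L -> fault, evict E, frames (S J L)
S -> hit
J -> hit
E -> fault, evict L, frames (S J E)
S -> hit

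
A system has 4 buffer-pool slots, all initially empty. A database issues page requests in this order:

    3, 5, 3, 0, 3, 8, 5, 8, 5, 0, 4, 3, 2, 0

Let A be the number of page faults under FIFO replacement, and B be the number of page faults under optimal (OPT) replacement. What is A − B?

2

Under FIFO: F F . F . F . . . . F F F F → 8 faults.
Under OPT: F F . F . F . . . . F . F . → 6 faults.
A − B = 8 − 6 = 2.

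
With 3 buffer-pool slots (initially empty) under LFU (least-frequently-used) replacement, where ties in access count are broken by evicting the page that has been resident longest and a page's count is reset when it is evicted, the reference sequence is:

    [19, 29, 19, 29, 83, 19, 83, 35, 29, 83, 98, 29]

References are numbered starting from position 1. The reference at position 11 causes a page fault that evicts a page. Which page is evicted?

pos 1: 19: miss, frames (19)
pos 2: 29: miss, frames (19 29)
pos 3: 19: hit
pos 4: 29: hit
pos 5: 83: miss, frames (19 29 83)
pos 6: 19: hit
pos 7: 83: hit
pos 8: 35: miss, evict 29, frames (19 83 35)
pos 9: 29: miss, evict 35, frames (19 83 29)
pos 10: 83: hit
pos 11: 98: miss, evict 29, frames (19 83 98)
At position 11, page 29 is evicted.

29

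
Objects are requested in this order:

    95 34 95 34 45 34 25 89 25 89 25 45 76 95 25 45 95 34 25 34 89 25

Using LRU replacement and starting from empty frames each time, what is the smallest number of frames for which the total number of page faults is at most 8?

f=1: 22 faults
f=2: 15 faults
f=3: 13 faults
f=4: 9 faults
f=5: 9 faults
f=6: 6 faults
Smallest f with faults ≤ 8 is 6.

6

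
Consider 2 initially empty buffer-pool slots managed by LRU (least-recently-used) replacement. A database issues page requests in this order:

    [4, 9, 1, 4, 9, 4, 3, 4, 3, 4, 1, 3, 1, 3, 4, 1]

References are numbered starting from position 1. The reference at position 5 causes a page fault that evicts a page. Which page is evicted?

pos 1: 4 → miss, frames [4]
pos 2: 9 → miss, frames [4, 9]
pos 3: 1 → miss, evict 4, frames [9, 1]
pos 4: 4 → miss, evict 9, frames [1, 4]
pos 5: 9 → miss, evict 1, frames [4, 9]
At position 5, page 1 is evicted.

1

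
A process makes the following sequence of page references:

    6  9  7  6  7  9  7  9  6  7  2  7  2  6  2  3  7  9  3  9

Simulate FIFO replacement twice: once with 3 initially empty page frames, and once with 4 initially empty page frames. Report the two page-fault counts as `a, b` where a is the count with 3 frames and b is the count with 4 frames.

3 frames: F F F . . . . . . . F . . F . F F F . . → 8 faults.
4 frames: F F F . . . . . . . F . . . . F . . . . → 5 faults.
5 < 8: adding a frame reduced faults, as is typical.

8, 5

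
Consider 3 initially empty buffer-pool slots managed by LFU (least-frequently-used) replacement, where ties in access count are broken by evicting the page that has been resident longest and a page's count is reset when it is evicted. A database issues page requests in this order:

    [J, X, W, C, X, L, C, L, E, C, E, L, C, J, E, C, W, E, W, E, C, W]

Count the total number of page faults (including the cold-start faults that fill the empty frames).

J: fault, frames (J)
X: fault, frames (J X)
W: fault, frames (J X W)
C: fault, evict J, frames (X W C)
X: hit
L: fault, evict W, frames (X C L)
C: hit
L: hit
E: fault, evict X, frames (C L E)
C: hit
E: hit
L: hit
C: hit
J: fault, evict E, frames (C L J)
E: fault, evict J, frames (C L E)
C: hit
W: fault, evict E, frames (C L W)
E: fault, evict W, frames (C L E)
W: fault, evict E, frames (C L W)
E: fault, evict W, frames (C L E)
C: hit
W: fault, evict E, frames (C L W)
Page faults: 13.

13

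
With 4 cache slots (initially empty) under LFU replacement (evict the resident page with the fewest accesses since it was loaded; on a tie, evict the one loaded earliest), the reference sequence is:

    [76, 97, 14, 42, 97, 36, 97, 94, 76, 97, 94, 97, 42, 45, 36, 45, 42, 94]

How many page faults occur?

76 → fault, frames [76]
97 → fault, frames [76, 97]
14 → fault, frames [76, 97, 14]
42 → fault, frames [76, 97, 14, 42]
97 → hit
36 → fault, evict 76, frames [97, 14, 42, 36]
97 → hit
94 → fault, evict 14, frames [97, 42, 36, 94]
76 → fault, evict 42, frames [97, 36, 94, 76]
97 → hit
94 → hit
97 → hit
42 → fault, evict 36, frames [97, 94, 76, 42]
45 → fault, evict 76, frames [97, 94, 42, 45]
36 → fault, evict 42, frames [97, 94, 45, 36]
45 → hit
42 → fault, evict 36, frames [97, 94, 45, 42]
94 → hit
Page faults: 11.

11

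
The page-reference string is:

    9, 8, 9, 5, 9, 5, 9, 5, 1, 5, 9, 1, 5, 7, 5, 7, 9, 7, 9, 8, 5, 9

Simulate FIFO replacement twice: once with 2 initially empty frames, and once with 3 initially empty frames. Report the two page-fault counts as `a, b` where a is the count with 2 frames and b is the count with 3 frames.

14, 9

2 frames: F F . F F . . . F F F F F F . . F . . F F F → 14 faults.
3 frames: F F . F . . . . F . F . . F F . . . . F . F → 9 faults.
9 < 14: adding a frame reduced faults, as is typical.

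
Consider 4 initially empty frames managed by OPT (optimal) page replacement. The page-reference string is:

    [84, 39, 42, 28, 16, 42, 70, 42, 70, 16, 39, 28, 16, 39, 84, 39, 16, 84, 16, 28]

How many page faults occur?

8

84 → fault, frames (84)
39 → fault, frames (84 39)
42 → fault, frames (84 39 42)
28 → fault, frames (84 39 42 28)
16 → fault, evict 84, frames (39 42 28 16)
42 → hit
70 → fault, evict 28, frames (39 42 16 70)
42 → hit
70 → hit
16 → hit
39 → hit
28 → fault, evict 70, frames (39 42 16 28)
16 → hit
39 → hit
84 → fault, evict 42, frames (39 16 28 84)
39 → hit
16 → hit
84 → hit
16 → hit
28 → hit
Page faults: 8.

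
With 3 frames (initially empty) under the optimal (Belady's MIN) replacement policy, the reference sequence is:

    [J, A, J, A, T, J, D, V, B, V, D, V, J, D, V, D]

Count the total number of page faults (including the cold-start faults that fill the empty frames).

J: fault, frames (J)
A: fault, frames (J A)
J: hit
A: hit
T: fault, frames (J A T)
J: hit
D: fault, evict T, frames (J A D)
V: fault, evict A, frames (J D V)
B: fault, evict J, frames (D V B)
V: hit
D: hit
V: hit
J: fault, evict B, frames (D V J)
D: hit
V: hit
D: hit
Page faults: 7.

7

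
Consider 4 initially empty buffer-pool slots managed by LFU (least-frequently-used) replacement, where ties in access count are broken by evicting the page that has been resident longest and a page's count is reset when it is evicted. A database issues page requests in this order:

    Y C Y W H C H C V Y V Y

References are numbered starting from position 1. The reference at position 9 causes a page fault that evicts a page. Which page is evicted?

pos 1: Y -> fault, frames (Y)
pos 2: C -> fault, frames (Y C)
pos 3: Y -> hit
pos 4: W -> fault, frames (Y C W)
pos 5: H -> fault, frames (Y C W H)
pos 6: C -> hit
pos 7: H -> hit
pos 8: C -> hit
pos 9: V -> fault, evict W, frames (Y C H V)
At position 9, page W is evicted.

W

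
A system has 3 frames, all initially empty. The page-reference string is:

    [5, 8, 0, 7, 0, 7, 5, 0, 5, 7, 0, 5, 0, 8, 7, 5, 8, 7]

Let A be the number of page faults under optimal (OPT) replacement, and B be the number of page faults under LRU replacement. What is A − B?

-3

Under OPT: F F F F . . . . . . . . . F . . . . → 5 faults.
Under LRU: F F F F . . F . . . . . . F F F . . → 8 faults.
A − B = 5 − 8 = -3.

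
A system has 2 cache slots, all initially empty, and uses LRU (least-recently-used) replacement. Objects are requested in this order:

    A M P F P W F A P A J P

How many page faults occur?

10

A -> fault, frames [A]
M -> fault, frames [A, M]
P -> fault, evict A, frames [M, P]
F -> fault, evict M, frames [P, F]
P -> hit
W -> fault, evict F, frames [P, W]
F -> fault, evict P, frames [W, F]
A -> fault, evict W, frames [F, A]
P -> fault, evict F, frames [A, P]
A -> hit
J -> fault, evict P, frames [A, J]
P -> fault, evict A, frames [J, P]
Page faults: 10.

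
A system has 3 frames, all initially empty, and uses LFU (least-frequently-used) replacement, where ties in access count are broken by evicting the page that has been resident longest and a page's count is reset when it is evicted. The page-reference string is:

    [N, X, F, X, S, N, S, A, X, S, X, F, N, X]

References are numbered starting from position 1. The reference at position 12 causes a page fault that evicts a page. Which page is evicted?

pos 1: N: miss, frames (N)
pos 2: X: miss, frames (N X)
pos 3: F: miss, frames (N X F)
pos 4: X: hit
pos 5: S: miss, evict N, frames (X F S)
pos 6: N: miss, evict F, frames (X S N)
pos 7: S: hit
pos 8: A: miss, evict N, frames (X S A)
pos 9: X: hit
pos 10: S: hit
pos 11: X: hit
pos 12: F: miss, evict A, frames (X S F)
At position 12, page A is evicted.

A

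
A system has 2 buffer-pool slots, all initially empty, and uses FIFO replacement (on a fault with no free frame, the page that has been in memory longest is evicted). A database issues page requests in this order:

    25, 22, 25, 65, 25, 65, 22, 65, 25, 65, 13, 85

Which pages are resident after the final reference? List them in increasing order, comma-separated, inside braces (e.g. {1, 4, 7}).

25 → fault, frames (25)
22 → fault, frames (25 22)
25 → hit
65 → fault, evict 25, frames (22 65)
25 → fault, evict 22, frames (65 25)
65 → hit
22 → fault, evict 65, frames (25 22)
65 → fault, evict 25, frames (22 65)
25 → fault, evict 22, frames (65 25)
65 → hit
13 → fault, evict 65, frames (25 13)
85 → fault, evict 25, frames (13 85)

{13, 85}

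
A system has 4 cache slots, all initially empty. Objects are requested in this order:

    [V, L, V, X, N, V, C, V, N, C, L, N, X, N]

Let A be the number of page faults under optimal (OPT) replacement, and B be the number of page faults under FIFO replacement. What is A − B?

-3

Under OPT: F F . F F . F . . . . . F . → 6 faults.
Under FIFO: F F . F F . F F . . F . F F → 9 faults.
A − B = 6 − 9 = -3.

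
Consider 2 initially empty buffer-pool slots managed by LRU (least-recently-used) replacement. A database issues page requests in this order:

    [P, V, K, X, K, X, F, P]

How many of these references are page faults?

P → miss, frames [P]
V → miss, frames [P, V]
K → miss, evict P, frames [V, K]
X → miss, evict V, frames [K, X]
K → hit
X → hit
F → miss, evict K, frames [X, F]
P → miss, evict X, frames [F, P]
Page faults: 6.

6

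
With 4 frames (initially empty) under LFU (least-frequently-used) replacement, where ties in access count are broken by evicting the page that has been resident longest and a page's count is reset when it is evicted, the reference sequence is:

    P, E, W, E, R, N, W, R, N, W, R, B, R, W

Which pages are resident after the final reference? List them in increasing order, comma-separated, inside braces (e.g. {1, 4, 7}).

P → miss, frames (P)
E → miss, frames (P E)
W → miss, frames (P E W)
E → hit
R → miss, frames (P E W R)
N → miss, evict P, frames (E W R N)
W → hit
R → hit
N → hit
W → hit
R → hit
B → miss, evict E, frames (W R N B)
R → hit
W → hit

{B, N, R, W}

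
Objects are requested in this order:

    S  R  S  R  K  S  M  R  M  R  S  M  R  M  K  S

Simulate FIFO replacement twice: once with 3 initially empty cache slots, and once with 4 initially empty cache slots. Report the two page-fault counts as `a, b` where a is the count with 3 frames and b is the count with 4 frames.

3 frames: F F . . F . F . . . F . F . F . → 7 faults.
4 frames: F F . . F . F . . . . . . . . . → 4 faults.
4 < 7: adding a frame reduced faults, as is typical.

7, 4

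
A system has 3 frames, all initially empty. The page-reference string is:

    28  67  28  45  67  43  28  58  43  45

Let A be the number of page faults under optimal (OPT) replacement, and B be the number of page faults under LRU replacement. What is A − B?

-2

Under OPT: F F . F . F . F . . → 5 faults.
Under LRU: F F . F . F F F . F → 7 faults.
A − B = 5 − 7 = -2.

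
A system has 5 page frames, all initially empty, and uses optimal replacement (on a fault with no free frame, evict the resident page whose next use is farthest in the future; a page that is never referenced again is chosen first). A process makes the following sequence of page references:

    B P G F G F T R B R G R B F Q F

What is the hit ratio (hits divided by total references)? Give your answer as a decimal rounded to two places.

0.56

B → fault, frames [B]
P → fault, frames [B, P]
G → fault, frames [B, P, G]
F → fault, frames [B, P, G, F]
G → hit
F → hit
T → fault, frames [B, P, G, F, T]
R → fault, evict T, frames [B, P, G, F, R]
B → hit
R → hit
G → hit
R → hit
B → hit
F → hit
Q → fault, evict R, frames [B, P, G, F, Q]
F → hit
Hits: 9 of 16 references → 9/16 = 0.5625.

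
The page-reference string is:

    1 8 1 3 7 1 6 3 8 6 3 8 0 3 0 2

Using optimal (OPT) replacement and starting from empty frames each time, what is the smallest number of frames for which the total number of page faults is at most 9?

f=1: 16 faults
f=2: 10 faults
f=3: 8 faults
f=4: 7 faults
f=5: 7 faults
f=6: 7 faults
f=7: 7 faults
Smallest f with faults ≤ 9 is 3.

3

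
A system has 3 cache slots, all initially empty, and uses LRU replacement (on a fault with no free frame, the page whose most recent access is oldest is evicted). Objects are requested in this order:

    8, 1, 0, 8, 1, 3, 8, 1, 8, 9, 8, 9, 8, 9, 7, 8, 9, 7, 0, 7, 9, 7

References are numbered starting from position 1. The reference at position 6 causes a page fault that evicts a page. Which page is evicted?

0

pos 1: 8 → fault, frames {8}
pos 2: 1 → fault, frames {8,1}
pos 3: 0 → fault, frames {8,1,0}
pos 4: 8 → hit
pos 5: 1 → hit
pos 6: 3 → fault, evict 0, frames {8,1,3}
At position 6, page 0 is evicted.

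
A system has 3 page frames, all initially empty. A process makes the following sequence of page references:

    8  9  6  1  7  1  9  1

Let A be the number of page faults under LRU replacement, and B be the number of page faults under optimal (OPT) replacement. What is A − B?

1

Under LRU: F F F F F . F . → 6 faults.
Under OPT: F F F F F . . . → 5 faults.
A − B = 6 − 5 = 1.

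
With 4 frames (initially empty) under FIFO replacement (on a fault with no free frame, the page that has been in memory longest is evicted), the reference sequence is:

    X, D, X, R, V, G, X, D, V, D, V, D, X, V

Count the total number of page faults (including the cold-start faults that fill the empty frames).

7

X → fault, frames [X]
D → fault, frames [X, D]
X → hit
R → fault, frames [X, D, R]
V → fault, frames [X, D, R, V]
G → fault, evict X, frames [D, R, V, G]
X → fault, evict D, frames [R, V, G, X]
D → fault, evict R, frames [V, G, X, D]
V → hit
D → hit
V → hit
D → hit
X → hit
V → hit
Page faults: 7.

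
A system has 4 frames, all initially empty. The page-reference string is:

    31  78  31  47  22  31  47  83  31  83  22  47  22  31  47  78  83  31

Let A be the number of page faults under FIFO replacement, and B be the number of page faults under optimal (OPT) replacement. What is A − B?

1

Under FIFO: F F . F F . . F F . . . . . . F . . → 7 faults.
Under OPT: F F . F F . . F . . . . . . . F . . → 6 faults.
A − B = 7 − 6 = 1.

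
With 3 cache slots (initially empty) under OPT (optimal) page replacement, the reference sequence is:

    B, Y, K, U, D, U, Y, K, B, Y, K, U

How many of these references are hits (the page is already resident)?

B → miss, frames (B)
Y → miss, frames (B Y)
K → miss, frames (B Y K)
U → miss, evict B, frames (Y K U)
D → miss, evict K, frames (Y U D)
U → hit
Y → hit
K → miss, evict D, frames (Y U K)
B → miss, evict U, frames (Y K B)
Y → hit
K → hit
U → miss, evict B, frames (Y K U)
Hits: 4.

4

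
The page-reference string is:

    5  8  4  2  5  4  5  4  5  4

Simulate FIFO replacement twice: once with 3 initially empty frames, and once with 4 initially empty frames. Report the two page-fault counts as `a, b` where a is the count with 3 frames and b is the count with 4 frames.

5, 4

3 frames: F F F F F . . . . . → 5 faults.
4 frames: F F F F . . . . . . → 4 faults.
4 < 5: adding a frame reduced faults, as is typical.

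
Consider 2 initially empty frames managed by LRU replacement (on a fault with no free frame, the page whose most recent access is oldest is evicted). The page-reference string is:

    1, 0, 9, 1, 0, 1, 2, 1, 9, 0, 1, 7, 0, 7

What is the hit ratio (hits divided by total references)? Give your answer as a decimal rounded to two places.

1 -> fault, frames {1}
0 -> fault, frames {1,0}
9 -> fault, evict 1, frames {0,9}
1 -> fault, evict 0, frames {9,1}
0 -> fault, evict 9, frames {1,0}
1 -> hit
2 -> fault, evict 0, frames {1,2}
1 -> hit
9 -> fault, evict 2, frames {1,9}
0 -> fault, evict 1, frames {9,0}
1 -> fault, evict 9, frames {0,1}
7 -> fault, evict 0, frames {1,7}
0 -> fault, evict 1, frames {7,0}
7 -> hit
Hits: 3 of 14 references → 3/14 = 0.2143.

0.21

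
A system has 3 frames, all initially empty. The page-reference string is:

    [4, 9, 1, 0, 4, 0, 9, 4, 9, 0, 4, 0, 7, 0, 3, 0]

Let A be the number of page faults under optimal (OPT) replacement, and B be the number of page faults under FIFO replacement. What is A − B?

-3

Under OPT: F F F F . . . . . . . . F . F . → 6 faults.
Under FIFO: F F F F F . F . . . . . F F F . → 9 faults.
A − B = 6 − 9 = -3.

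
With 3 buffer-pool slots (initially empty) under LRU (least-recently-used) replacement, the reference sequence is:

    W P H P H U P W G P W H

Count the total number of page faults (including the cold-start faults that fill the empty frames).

7

W -> miss, frames [W]
P -> miss, frames [W, P]
H -> miss, frames [W, P, H]
P -> hit
H -> hit
U -> miss, evict W, frames [P, H, U]
P -> hit
W -> miss, evict H, frames [U, P, W]
G -> miss, evict U, frames [P, W, G]
P -> hit
W -> hit
H -> miss, evict G, frames [P, W, H]
Page faults: 7.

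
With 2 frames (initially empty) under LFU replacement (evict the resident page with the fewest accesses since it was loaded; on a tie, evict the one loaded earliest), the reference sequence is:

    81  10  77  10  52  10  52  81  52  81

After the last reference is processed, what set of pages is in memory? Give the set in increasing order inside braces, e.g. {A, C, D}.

{10, 81}

81 → fault, frames [81]
10 → fault, frames [81, 10]
77 → fault, evict 81, frames [10, 77]
10 → hit
52 → fault, evict 77, frames [10, 52]
10 → hit
52 → hit
81 → fault, evict 52, frames [10, 81]
52 → fault, evict 81, frames [10, 52]
81 → fault, evict 52, frames [10, 81]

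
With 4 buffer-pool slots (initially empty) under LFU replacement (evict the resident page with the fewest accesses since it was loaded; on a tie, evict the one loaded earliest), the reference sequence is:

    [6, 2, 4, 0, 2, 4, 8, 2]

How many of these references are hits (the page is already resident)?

6 -> miss, frames [6]
2 -> miss, frames [6, 2]
4 -> miss, frames [6, 2, 4]
0 -> miss, frames [6, 2, 4, 0]
2 -> hit
4 -> hit
8 -> miss, evict 6, frames [2, 4, 0, 8]
2 -> hit
Hits: 3.

3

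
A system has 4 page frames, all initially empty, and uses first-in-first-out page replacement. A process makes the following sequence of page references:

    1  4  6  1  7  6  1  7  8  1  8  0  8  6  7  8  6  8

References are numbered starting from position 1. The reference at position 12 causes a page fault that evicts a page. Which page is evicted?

pos 1: 1 → fault, frames {1}
pos 2: 4 → fault, frames {1,4}
pos 3: 6 → fault, frames {1,4,6}
pos 4: 1 → hit
pos 5: 7 → fault, frames {1,4,6,7}
pos 6: 6 → hit
pos 7: 1 → hit
pos 8: 7 → hit
pos 9: 8 → fault, evict 1, frames {4,6,7,8}
pos 10: 1 → fault, evict 4, frames {6,7,8,1}
pos 11: 8 → hit
pos 12: 0 → fault, evict 6, frames {7,8,1,0}
At position 12, page 6 is evicted.

6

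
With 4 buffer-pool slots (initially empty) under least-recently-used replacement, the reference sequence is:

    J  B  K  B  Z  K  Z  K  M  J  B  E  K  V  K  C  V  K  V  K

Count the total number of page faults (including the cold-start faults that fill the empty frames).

J → miss, frames {J}
B → miss, frames {J,B}
K → miss, frames {J,B,K}
B → hit
Z → miss, frames {J,K,B,Z}
K → hit
Z → hit
K → hit
M → miss, evict J, frames {B,Z,K,M}
J → miss, evict B, frames {Z,K,M,J}
B → miss, evict Z, frames {K,M,J,B}
E → miss, evict K, frames {M,J,B,E}
K → miss, evict M, frames {J,B,E,K}
V → miss, evict J, frames {B,E,K,V}
K → hit
C → miss, evict B, frames {E,V,K,C}
V → hit
K → hit
V → hit
K → hit
Page faults: 11.

11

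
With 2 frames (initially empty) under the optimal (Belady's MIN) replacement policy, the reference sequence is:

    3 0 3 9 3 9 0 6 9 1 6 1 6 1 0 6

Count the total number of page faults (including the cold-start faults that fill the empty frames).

3 → miss, frames (3)
0 → miss, frames (3 0)
3 → hit
9 → miss, evict 0, frames (3 9)
3 → hit
9 → hit
0 → miss, evict 3, frames (9 0)
6 → miss, evict 0, frames (9 6)
9 → hit
1 → miss, evict 9, frames (6 1)
6 → hit
1 → hit
6 → hit
1 → hit
0 → miss, evict 1, frames (6 0)
6 → hit
Page faults: 7.

7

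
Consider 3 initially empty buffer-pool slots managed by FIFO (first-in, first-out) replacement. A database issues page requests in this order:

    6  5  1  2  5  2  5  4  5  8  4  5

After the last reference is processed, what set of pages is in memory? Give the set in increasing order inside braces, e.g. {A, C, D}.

{4, 5, 8}

6: miss, frames (6)
5: miss, frames (6 5)
1: miss, frames (6 5 1)
2: miss, evict 6, frames (5 1 2)
5: hit
2: hit
5: hit
4: miss, evict 5, frames (1 2 4)
5: miss, evict 1, frames (2 4 5)
8: miss, evict 2, frames (4 5 8)
4: hit
5: hit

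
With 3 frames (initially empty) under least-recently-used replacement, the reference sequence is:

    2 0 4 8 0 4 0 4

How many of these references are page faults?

2: fault, frames [2]
0: fault, frames [2, 0]
4: fault, frames [2, 0, 4]
8: fault, evict 2, frames [0, 4, 8]
0: hit
4: hit
0: hit
4: hit
Page faults: 4.

4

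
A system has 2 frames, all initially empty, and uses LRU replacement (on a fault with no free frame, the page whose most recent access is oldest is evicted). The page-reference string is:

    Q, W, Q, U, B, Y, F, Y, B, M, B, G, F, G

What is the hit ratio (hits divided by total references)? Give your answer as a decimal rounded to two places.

0.29

Q -> miss, frames {Q}
W -> miss, frames {Q,W}
Q -> hit
U -> miss, evict W, frames {Q,U}
B -> miss, evict Q, frames {U,B}
Y -> miss, evict U, frames {B,Y}
F -> miss, evict B, frames {Y,F}
Y -> hit
B -> miss, evict F, frames {Y,B}
M -> miss, evict Y, frames {B,M}
B -> hit
G -> miss, evict M, frames {B,G}
F -> miss, evict B, frames {G,F}
G -> hit
Hits: 4 of 14 references → 4/14 = 0.2857.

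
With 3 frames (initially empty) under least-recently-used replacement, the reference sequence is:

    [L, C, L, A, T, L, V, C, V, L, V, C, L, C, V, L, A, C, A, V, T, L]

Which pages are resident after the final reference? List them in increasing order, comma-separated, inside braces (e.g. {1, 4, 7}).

{L, T, V}

L -> fault, frames {L}
C -> fault, frames {L,C}
L -> hit
A -> fault, frames {C,L,A}
T -> fault, evict C, frames {L,A,T}
L -> hit
V -> fault, evict A, frames {T,L,V}
C -> fault, evict T, frames {L,V,C}
V -> hit
L -> hit
V -> hit
C -> hit
L -> hit
C -> hit
V -> hit
L -> hit
A -> fault, evict C, frames {V,L,A}
C -> fault, evict V, frames {L,A,C}
A -> hit
V -> fault, evict L, frames {C,A,V}
T -> fault, evict C, frames {A,V,T}
L -> fault, evict A, frames {V,T,L}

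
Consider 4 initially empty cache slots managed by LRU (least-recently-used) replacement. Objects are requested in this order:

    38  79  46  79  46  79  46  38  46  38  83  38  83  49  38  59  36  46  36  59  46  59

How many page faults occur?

8

38 → fault, frames [38]
79 → fault, frames [38, 79]
46 → fault, frames [38, 79, 46]
79 → hit
46 → hit
79 → hit
46 → hit
38 → hit
46 → hit
38 → hit
83 → fault, frames [79, 46, 38, 83]
38 → hit
83 → hit
49 → fault, evict 79, frames [46, 38, 83, 49]
38 → hit
59 → fault, evict 46, frames [83, 49, 38, 59]
36 → fault, evict 83, frames [49, 38, 59, 36]
46 → fault, evict 49, frames [38, 59, 36, 46]
36 → hit
59 → hit
46 → hit
59 → hit
Page faults: 8.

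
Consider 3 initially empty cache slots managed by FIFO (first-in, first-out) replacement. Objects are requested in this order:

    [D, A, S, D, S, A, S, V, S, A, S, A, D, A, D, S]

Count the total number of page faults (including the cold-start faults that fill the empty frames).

D -> miss, frames {D}
A -> miss, frames {D,A}
S -> miss, frames {D,A,S}
D -> hit
S -> hit
A -> hit
S -> hit
V -> miss, evict D, frames {A,S,V}
S -> hit
A -> hit
S -> hit
A -> hit
D -> miss, evict A, frames {S,V,D}
A -> miss, evict S, frames {V,D,A}
D -> hit
S -> miss, evict V, frames {D,A,S}
Page faults: 7.

7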